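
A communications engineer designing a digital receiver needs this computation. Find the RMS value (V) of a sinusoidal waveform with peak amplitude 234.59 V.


RMS voltage for a sinusoidal waveform:
V_rms = V_peak / sqrt(2)
      = 234.59 / 1.414214
      = 165.88 V

165.88 V


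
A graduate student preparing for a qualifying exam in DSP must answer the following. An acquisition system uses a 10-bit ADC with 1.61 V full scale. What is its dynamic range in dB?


Dynamic range from full-scale to LSB:
V_min = V_max / 2^bits = 1.61 / 2^10
DR = 20 * log10(V_max / V_min)
   = 20 * log10(2^10)
   = 20 * 10 * log10(2)
   = 60.21 dB

60.21 dB


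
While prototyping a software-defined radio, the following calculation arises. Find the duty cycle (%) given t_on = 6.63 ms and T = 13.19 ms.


Duty cycle as a percentage:
DC = (t_on / T) * 100
   = (6.63 / 13.19) * 100
   = 0.502654 * 100
   = 50.27 %

50.27 %


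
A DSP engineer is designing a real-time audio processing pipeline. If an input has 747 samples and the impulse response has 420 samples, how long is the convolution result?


Linear convolution output length:
L = N + M - 1
  = 747 + 420 - 1
  = 1166 samples

1166


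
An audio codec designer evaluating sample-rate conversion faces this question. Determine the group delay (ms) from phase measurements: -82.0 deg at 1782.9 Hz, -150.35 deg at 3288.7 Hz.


Group delay from phase difference:
tau = -d(phi)/d(omega)
d(phi) = -68.35 deg = -1.192933 rad
d(omega) = 2*pi*(3288.7 - 1782.9) = 9461.2204 rad/s
tau = -(-1.192933) / 9461.2204
    = 0.1261 ms

0.1261 ms


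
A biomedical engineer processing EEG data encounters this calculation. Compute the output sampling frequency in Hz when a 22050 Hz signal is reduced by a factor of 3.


Decimation reduces the sample rate:
fs_out = fs_in / M
       = 22050 / 3
       = 7350.0 Hz

7350.0 Hz


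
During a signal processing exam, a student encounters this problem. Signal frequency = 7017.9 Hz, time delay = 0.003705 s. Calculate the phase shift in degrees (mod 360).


Phase shift from frequency and time delay:
phi = 360 * f * t_delay
    = 360 * 7017.9 * 0.003705
    = 9360.48 degrees
    mod 360 = 0.48 degrees

0.48 degrees


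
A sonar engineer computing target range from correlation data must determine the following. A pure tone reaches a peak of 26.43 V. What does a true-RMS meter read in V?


RMS voltage for a sinusoidal waveform:
V_rms = V_peak / sqrt(2)
      = 26.43 / 1.414214
      = 18.689 V

18.689 V


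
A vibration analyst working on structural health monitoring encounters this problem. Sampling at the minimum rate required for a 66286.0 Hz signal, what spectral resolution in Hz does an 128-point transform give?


Step 1 — Nyquist sampling rate:
fs = 2 * fmax = 2 * 66286.0 = 132572.0 Hz

Step 2 — DFT bin spacing:
df = fs / N = 132572.0 / 128 = 1035.7188 Hz

1035.7188 Hz


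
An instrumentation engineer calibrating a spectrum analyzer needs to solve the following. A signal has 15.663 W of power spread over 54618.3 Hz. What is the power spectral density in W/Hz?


Power spectral density:
PSD = P / BW
    = 15.663 / 54618.3
    = 0.00028677 W/Hz

0.00028677 W/Hz


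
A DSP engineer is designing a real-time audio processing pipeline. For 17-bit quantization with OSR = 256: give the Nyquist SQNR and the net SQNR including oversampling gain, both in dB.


Step 1 — baseline SQNR at Nyquist:
SQNR_base = 6.02*N + 1.76
          = 6.02*17 + 1.76
          = 104.1 dB

Step 2 — oversampling processing gain:
G = 10*log10(OSR) = 10*log10(256) = 24.08 dB

Step 3 — total:
SQNR_total = 104.1 + 24.08 = 128.18 dB

Base SQNR = 104.1 dB; oversampled SQNR = 128.18 dB


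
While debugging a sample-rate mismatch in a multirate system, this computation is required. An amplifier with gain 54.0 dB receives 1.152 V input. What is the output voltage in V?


Output voltage from dB gain:
V_out = V_in * 10^(gain_dB / 20)
      = 1.152 * 10^(54.0 / 20)
      = 1.152 * 501.187234
      = 577.3677 V

577.3677 V


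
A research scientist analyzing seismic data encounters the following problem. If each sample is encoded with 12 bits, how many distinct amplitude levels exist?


Number of quantization levels = 2^N
= 2^12
= 4096

4096


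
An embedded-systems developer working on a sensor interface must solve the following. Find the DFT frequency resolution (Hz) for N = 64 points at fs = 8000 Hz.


DFT frequency resolution:
df = fs / N
   = 8000 / 64
   = 125.0 Hz

125.0 Hz


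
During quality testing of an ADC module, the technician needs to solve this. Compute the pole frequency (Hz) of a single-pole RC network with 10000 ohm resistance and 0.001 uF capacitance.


Cutoff frequency of a first-order RC filter:
fc = 1 / (2 * pi * R * C)
C = 0.001 uF = 1e-09 F
fc = 1 / (2 * pi * 10000 * 1e-09)
   = 1 / 6.2831853071796e-05
   = 15915.494309 Hz

15915.494309 Hz


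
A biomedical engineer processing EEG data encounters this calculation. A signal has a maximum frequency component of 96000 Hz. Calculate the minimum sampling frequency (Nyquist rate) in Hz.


The Nyquist rate is twice the maximum frequency component.
fs_min = 2 * fmax
      = 2 * 96000
      = 192000 Hz

192000


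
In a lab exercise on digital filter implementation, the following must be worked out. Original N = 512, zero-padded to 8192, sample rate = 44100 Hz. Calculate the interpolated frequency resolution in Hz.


Frequency resolution after zero-padding:
N_padded = 512 * 16 = 8192
df = fs / N_padded
   = 44100 / 8192
   = 5.3833 Hz

5.3833 Hz


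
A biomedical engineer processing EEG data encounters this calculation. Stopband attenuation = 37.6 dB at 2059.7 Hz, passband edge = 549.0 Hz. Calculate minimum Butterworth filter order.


Butterworth filter order formula:
n = log10(10^(A/10) - 1) / (2 * log10(f_stop/f_pass))
10^(37.6/10) - 1 = 5753.3994
f_stop/f_pass = 2059.7 / 549.0 = 3.7517
n = 3.2739 -> ceil = 4

4


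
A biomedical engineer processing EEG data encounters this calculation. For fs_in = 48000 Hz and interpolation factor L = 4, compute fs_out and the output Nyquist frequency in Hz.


Step 1 — output sample rate after interpolation by L:
fs_out = L * fs_in = 4 * 48000 = 192000 Hz

Step 2 — Nyquist frequency of the output stream:
f_Nyq = fs_out / 2 = 192000 / 2 = 96000.0 Hz

fs_out = 192000 Hz; f_Nyquist = 96000.0 Hz


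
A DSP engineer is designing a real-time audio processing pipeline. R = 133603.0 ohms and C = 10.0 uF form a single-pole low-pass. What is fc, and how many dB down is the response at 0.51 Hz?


Step 1 — cutoff frequency:
fc = 1 / (2*pi*R*C)
C = 10.0 uF = 1e-05 F
fc = 1 / (2*pi*133603.0*1e-05)
   = 0.119125 Hz

Step 2 — magnitude at f = 0.51 Hz:
|H(f)| = 1 / sqrt(1 + (f/fc)^2)
f/fc = 0.51 / 0.119125 = 4.281217
|H| = 1 / sqrt(1 + 18.328819) = 0.227456
|H|_dB = 20*log10(0.227456) = -12.86 dB

fc = 0.119125 Hz; |H(0.51 Hz)| = -12.86 dB


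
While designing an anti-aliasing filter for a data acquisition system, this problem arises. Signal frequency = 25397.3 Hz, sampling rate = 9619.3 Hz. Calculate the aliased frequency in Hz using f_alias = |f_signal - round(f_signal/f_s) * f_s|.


Compute the nearest integer multiple of fs to the signal:
n = round(25397.3 / 9619.3) = 3
f_alias = |25397.3 - 3 * 9619.3|
        = |25397.3 - 28857.9|
        = 3460.6 Hz

3460.6


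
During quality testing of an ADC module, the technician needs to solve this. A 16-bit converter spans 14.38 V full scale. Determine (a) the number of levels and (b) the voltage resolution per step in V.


Step 1 — number of quantization levels:
L = 2^N = 2^16 = 65536

Step 2 — LSB step size:
delta = Vfs / L
      = 14.38 / 65536
      = 0.00021942 V

Levels = 65536; step size = 0.00021942 V


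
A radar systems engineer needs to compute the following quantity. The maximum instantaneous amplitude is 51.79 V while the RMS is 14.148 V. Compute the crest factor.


Crest factor is the ratio of peak to RMS:
CF = V_peak / V_rms
   = 51.79 / 14.148
   = 3.6606

3.6606


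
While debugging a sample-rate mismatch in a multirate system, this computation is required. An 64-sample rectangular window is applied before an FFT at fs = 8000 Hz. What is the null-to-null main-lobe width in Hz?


Main lobe width for a rectangular window:
Width = 2 * fs / N
      = 2 * 8000 / 64
      = 16000 / 64
      = 250.0 Hz

250.0 Hz


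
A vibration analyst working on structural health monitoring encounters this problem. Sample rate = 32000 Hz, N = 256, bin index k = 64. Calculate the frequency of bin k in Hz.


Frequency of DFT bin k:
f_k = k * fs / N
    = 64 * 32000 / 256
    = 2048000 / 256
    = 8000.0 Hz

8000.0 Hz


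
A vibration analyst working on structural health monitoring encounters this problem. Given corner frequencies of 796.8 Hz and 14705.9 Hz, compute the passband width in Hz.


Bandwidth is the difference of -3dB frequencies:
BW = f_high - f_low
   = 14705.9 - 796.8
   = 13909.1 Hz

13909.1 Hz


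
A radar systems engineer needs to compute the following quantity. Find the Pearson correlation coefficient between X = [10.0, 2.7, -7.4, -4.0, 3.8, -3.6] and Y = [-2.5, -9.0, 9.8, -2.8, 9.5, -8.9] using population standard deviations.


Pearson correlation coefficient (population):
r = cov(X,Y) / (std(X) * std(Y))
Mean X = 0.25, Mean Y = -0.65
Cov(X,Y) = -6.9175
Std(X) = 5.846295, Std(Y) = 7.725013
r = -0.1532

-0.1532


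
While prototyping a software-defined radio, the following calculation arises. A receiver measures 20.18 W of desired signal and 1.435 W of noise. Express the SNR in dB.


SNR in decibels:
SNR = 10 * log10(Ps / Pn)
    = 10 * log10(20.18 / 1.435)
    = 10 * log10(14.0627)
    = 10 * 1.1481
    = 11.48 dB

11.48 dB


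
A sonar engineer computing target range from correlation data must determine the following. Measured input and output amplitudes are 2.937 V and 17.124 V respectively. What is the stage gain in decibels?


Voltage gain in dB:
G = 20 * log10(Vout / Vin)
  = 20 * log10(17.124 / 2.937)
  = 20 * log10(5.830439)
  = 20 * 0.765701
  = 15.31 dB

15.31 dB


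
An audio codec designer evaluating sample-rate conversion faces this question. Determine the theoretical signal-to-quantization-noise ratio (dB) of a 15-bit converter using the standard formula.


Theoretical SNR for a full-scale sinusoid:
SNR = 6.02 * N + 1.76
    = 6.02 * 15 + 1.76
    = 90.3 + 1.76
    = 92.06 dB

92.06 dB


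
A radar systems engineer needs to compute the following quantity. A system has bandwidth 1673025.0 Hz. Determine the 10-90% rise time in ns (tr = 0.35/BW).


Rise time from bandwidth relationship:
tr = 0.35 / BW
   = 0.35 / 1673025.0
   = 2.092018948e-07 s
   = 209.2019 ns

209.2019 ns


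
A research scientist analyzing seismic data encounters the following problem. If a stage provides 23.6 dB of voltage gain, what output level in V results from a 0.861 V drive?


Output voltage from dB gain:
V_out = V_in * 10^(gain_dB / 20)
      = 0.861 * 10^(23.6 / 20)
      = 0.861 * 15.135612
      = 13.0318 V

13.0318 V


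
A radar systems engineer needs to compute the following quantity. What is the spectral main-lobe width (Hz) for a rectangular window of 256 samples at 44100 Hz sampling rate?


Main lobe width for a rectangular window:
Width = 2 * fs / N
      = 2 * 44100 / 256
      = 88200 / 256
      = 344.531 Hz

344.531 Hz


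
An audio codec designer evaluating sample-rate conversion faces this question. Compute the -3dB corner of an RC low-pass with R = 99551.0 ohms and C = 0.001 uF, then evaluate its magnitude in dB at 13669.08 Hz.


Step 1 — cutoff frequency:
fc = 1 / (2*pi*R*C)
C = 0.001 uF = 1e-09 F
fc = 1 / (2*pi*99551.0*1e-09)
   = 1598.728 Hz

Step 2 — magnitude at f = 13669.08 Hz:
|H(f)| = 1 / sqrt(1 + (f/fc)^2)
f/fc = 13669.08 / 1598.728 = 8.549972
|H| = 1 / sqrt(1 + 73.102021) = 0.1161676
|H|_dB = 20*log10(0.1161676) = -18.7 dB

fc = 1598.728 Hz; |H(13669.08 Hz)| = -18.7 dB


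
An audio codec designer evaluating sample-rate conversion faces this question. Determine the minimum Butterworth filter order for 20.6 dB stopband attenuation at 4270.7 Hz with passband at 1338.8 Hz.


Butterworth filter order formula:
n = log10(10^(A/10) - 1) / (2 * log10(f_stop/f_pass))
10^(20.6/10) - 1 = 113.8154
f_stop/f_pass = 4270.7 / 1338.8 = 3.1899
n = 2.0408 -> ceil = 3

3


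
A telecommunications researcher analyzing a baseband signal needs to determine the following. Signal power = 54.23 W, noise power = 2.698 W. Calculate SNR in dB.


SNR in decibels:
SNR = 10 * log10(Ps / Pn)
    = 10 * log10(54.23 / 2.698)
    = 10 * log10(20.1001)
    = 10 * 1.3032
    = 13.03 dB

13.03 dB


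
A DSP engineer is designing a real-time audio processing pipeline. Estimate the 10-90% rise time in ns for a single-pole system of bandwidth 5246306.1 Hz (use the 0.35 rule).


Rise time from bandwidth relationship:
tr = 0.35 / BW
   = 0.35 / 5246306.1
   = 6.671360636e-08 s
   = 66.7136 ns

66.7136 ns


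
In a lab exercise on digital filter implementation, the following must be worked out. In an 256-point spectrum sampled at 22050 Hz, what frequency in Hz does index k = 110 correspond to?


Frequency of DFT bin k:
f_k = k * fs / N
    = 110 * 22050 / 256
    = 2425500 / 256
    = 9474.609 Hz

9474.609 Hz


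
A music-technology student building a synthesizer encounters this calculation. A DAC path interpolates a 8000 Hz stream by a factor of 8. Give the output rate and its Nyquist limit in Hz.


Step 1 — output sample rate after interpolation by L:
fs_out = L * fs_in = 8 * 8000 = 64000 Hz

Step 2 — Nyquist frequency of the output stream:
f_Nyq = fs_out / 2 = 64000 / 2 = 32000.0 Hz

fs_out = 64000 Hz; f_Nyquist = 32000.0 Hz


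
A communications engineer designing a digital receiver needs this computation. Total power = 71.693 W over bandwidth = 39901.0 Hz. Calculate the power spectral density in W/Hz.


Power spectral density:
PSD = P / BW
    = 71.693 / 39901.0
    = 0.00179677 W/Hz

0.00179677 W/Hz


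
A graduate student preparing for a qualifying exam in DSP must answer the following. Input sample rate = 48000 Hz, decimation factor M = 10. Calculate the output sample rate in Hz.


Decimation reduces the sample rate:
fs_out = fs_in / M
       = 48000 / 10
       = 4800.0 Hz

4800.0 Hz


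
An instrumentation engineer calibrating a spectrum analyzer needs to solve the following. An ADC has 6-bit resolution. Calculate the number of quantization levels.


Number of quantization levels = 2^N
= 2^6
= 64

64


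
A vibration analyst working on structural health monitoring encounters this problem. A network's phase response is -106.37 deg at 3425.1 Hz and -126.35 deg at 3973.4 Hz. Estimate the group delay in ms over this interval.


Group delay from phase difference:
tau = -d(phi)/d(omega)
d(phi) = -19.98 deg = -0.348717 rad
d(omega) = 2*pi*(3973.4 - 3425.1) = 3445.0705 rad/s
tau = -(-0.348717) / 3445.0705
    = 0.1012 ms

0.1012 ms


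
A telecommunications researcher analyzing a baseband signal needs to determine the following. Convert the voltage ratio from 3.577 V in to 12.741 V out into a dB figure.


Voltage gain in dB:
G = 20 * log10(Vout / Vin)
  = 20 * log10(12.741 / 3.577)
  = 20 * log10(3.561923)
  = 20 * 0.551685
  = 11.03 dB

11.03 dB


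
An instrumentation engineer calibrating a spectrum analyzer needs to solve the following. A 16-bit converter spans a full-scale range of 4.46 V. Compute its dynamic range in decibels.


Dynamic range from full-scale to LSB:
V_min = V_max / 2^bits = 4.46 / 2^16
DR = 20 * log10(V_max / V_min)
   = 20 * log10(2^16)
   = 20 * 16 * log10(2)
   = 96.33 dB

96.33 dB


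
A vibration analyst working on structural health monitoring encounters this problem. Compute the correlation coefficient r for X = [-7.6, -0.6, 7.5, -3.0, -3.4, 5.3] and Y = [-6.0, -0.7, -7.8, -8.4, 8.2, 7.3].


Pearson correlation coefficient (population):
r = cov(X,Y) / (std(X) * std(Y))
Mean X = -0.3, Mean Y = -1.2333
Cov(X,Y) = 3.551667
Std(X) = 5.203845, Std(Y) = 6.822675
r = 0.1

0.1


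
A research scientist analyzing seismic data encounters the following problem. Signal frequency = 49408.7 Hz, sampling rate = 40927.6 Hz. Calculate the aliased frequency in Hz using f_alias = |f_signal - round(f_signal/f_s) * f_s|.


Compute the nearest integer multiple of fs to the signal:
n = round(49408.7 / 40927.6) = 1
f_alias = |49408.7 - 1 * 40927.6|
        = |49408.7 - 40927.6|
        = 8481.1 Hz

8481.1


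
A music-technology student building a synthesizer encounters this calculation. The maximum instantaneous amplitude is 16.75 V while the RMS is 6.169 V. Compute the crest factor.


Crest factor is the ratio of peak to RMS:
CF = V_peak / V_rms
   = 16.75 / 6.169
   = 2.7152

2.7152


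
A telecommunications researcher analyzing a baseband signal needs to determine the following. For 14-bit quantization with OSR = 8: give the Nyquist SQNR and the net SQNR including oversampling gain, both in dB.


Step 1 — baseline SQNR at Nyquist:
SQNR_base = 6.02*N + 1.76
          = 6.02*14 + 1.76
          = 86.04 dB

Step 2 — oversampling processing gain:
G = 10*log10(OSR) = 10*log10(8) = 9.03 dB

Step 3 — total:
SQNR_total = 86.04 + 9.03 = 95.07 dB

Base SQNR = 86.04 dB; oversampled SQNR = 95.07 dB


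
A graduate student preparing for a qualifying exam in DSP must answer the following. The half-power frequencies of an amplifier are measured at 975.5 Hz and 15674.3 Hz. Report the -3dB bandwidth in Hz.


Bandwidth is the difference of -3dB frequencies:
BW = f_high - f_low
   = 15674.3 - 975.5
   = 14698.8 Hz

14698.8 Hz


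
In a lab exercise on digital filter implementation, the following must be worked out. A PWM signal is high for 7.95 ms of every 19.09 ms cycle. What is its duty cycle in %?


Duty cycle as a percentage:
DC = (t_on / T) * 100
   = (7.95 / 19.09) * 100
   = 0.416448 * 100
   = 41.64 %

41.64 %


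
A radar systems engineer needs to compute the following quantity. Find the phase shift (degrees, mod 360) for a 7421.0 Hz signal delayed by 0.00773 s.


Phase shift from frequency and time delay:
phi = 360 * f * t_delay
    = 360 * 7421.0 * 0.00773
    = 20651.16 degrees
    mod 360 = 131.16 degrees

131.16 degrees


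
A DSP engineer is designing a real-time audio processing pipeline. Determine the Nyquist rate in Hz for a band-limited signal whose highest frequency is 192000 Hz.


The Nyquist rate is twice the maximum frequency component.
fs_min = 2 * fmax
      = 2 * 192000
      = 384000 Hz

384000


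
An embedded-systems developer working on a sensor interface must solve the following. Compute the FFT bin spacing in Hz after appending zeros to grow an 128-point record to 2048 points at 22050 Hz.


Frequency resolution after zero-padding:
N_padded = 128 * 16 = 2048
df = fs / N_padded
   = 22050 / 2048
   = 10.7666 Hz

10.7666 Hz


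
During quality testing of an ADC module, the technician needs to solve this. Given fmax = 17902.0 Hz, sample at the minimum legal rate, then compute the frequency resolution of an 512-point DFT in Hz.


Step 1 — Nyquist sampling rate:
fs = 2 * fmax = 2 * 17902.0 = 35804.0 Hz

Step 2 — DFT bin spacing:
df = fs / N = 35804.0 / 512 = 69.9297 Hz

69.9297 Hz


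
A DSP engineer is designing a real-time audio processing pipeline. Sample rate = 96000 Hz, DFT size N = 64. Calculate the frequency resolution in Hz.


DFT frequency resolution:
df = fs / N
   = 96000 / 64
   = 1500.0 Hz

1500.0 Hz


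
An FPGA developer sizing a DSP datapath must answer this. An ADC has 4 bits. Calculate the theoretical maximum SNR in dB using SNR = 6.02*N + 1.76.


Theoretical SNR for a full-scale sinusoid:
SNR = 6.02 * N + 1.76
    = 6.02 * 4 + 1.76
    = 24.08 + 1.76
    = 25.84 dB

25.84 dB


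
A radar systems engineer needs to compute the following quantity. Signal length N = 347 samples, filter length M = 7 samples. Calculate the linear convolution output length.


Linear convolution output length:
L = N + M - 1
  = 347 + 7 - 1
  = 353 samples

353


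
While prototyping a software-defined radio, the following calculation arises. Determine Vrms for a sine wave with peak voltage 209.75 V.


RMS voltage for a sinusoidal waveform:
V_rms = V_peak / sqrt(2)
      = 209.75 / 1.414214
      = 148.316 V

148.316 V


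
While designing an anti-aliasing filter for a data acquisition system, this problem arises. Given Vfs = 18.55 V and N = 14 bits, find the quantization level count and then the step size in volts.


Step 1 — number of quantization levels:
L = 2^N = 2^14 = 16384

Step 2 — LSB step size:
delta = Vfs / L
      = 18.55 / 16384
      = 0.0011322 V

Levels = 16384; step size = 0.0011322 V


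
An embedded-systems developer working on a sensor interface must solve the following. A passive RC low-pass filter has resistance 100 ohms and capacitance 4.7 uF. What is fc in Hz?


Cutoff frequency of a first-order RC filter:
fc = 1 / (2 * pi * R * C)
C = 4.7 uF = 4.7e-06 F
fc = 1 / (2 * pi * 100 * 4.7e-06)
   = 1 / 0.0029530970943744
   = 338.627538 Hz

338.627538 Hz


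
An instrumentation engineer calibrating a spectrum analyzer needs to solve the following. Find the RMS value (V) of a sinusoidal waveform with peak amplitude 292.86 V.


RMS voltage for a sinusoidal waveform:
V_rms = V_peak / sqrt(2)
      = 292.86 / 1.414214
      = 207.083 V

207.083 V


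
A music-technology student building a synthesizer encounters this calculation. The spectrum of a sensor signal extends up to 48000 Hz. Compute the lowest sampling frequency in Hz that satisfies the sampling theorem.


The Nyquist rate is twice the maximum frequency component.
fs_min = 2 * fmax
      = 2 * 48000
      = 96000 Hz

96000


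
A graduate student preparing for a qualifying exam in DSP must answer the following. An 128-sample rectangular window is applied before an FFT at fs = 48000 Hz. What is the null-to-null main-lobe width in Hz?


Main lobe width for a rectangular window:
Width = 2 * fs / N
      = 2 * 48000 / 128
      = 96000 / 128
      = 750.0 Hz

750.0 Hz


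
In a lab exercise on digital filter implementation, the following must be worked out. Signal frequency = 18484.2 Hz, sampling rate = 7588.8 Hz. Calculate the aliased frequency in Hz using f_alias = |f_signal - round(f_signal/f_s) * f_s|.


Compute the nearest integer multiple of fs to the signal:
n = round(18484.2 / 7588.8) = 2
f_alias = |18484.2 - 2 * 7588.8|
        = |18484.2 - 15177.6|
        = 3306.6 Hz

3306.6


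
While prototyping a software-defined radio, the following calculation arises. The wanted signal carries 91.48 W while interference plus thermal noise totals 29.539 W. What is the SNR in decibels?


SNR in decibels:
SNR = 10 * log10(Ps / Pn)
    = 10 * log10(91.48 / 29.539)
    = 10 * log10(3.0969)
    = 10 * 0.4909
    = 4.91 dB

4.91 dB


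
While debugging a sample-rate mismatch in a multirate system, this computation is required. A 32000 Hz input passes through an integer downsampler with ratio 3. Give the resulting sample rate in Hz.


Decimation reduces the sample rate:
fs_out = fs_in / M
       = 32000 / 3
       = 10666.6667 Hz

10666.6667 Hz


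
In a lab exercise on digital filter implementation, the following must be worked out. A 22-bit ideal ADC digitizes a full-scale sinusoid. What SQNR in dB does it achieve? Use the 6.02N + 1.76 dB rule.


Theoretical SNR for a full-scale sinusoid:
SNR = 6.02 * N + 1.76
    = 6.02 * 22 + 1.76
    = 132.44 + 1.76
    = 134.2 dB

134.2 dB


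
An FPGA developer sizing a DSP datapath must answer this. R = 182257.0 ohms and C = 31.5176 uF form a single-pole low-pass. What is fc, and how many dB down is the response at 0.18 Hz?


Step 1 — cutoff frequency:
fc = 1 / (2*pi*R*C)
C = 31.5176 uF = 3.15176e-05 F
fc = 1 / (2*pi*182257.0*3.15176e-05)
   = 0.0277066 Hz

Step 2 — magnitude at f = 0.18 Hz:
|H(f)| = 1 / sqrt(1 + (f/fc)^2)
f/fc = 0.18 / 0.0277066 = 6.496647
|H| = 1 / sqrt(1 + 42.206422) = 0.1521338
|H|_dB = 20*log10(0.1521338) = -16.36 dB

fc = 0.0277066 Hz; |H(0.18 Hz)| = -16.36 dB


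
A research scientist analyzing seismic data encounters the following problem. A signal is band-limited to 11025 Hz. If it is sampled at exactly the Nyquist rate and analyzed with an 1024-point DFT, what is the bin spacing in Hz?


Step 1 — Nyquist sampling rate:
fs = 2 * fmax = 2 * 11025 = 22050 Hz

Step 2 — DFT bin spacing:
df = fs / N = 22050 / 1024 = 21.5332 Hz

21.5332 Hz


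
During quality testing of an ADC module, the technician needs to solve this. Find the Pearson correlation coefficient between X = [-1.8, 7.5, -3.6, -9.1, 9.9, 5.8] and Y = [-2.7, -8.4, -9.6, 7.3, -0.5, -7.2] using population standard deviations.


Pearson correlation coefficient (population):
r = cov(X,Y) / (std(X) * std(Y))
Mean X = 1.45, Mean Y = -3.5167
Cov(X,Y) = -17.6875
Std(X) = 6.761348, Std(Y) = 5.790629
r = -0.4518

-0.4518


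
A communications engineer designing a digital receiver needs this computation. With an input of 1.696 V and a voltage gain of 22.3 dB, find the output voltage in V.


Output voltage from dB gain:
V_out = V_in * 10^(gain_dB / 20)
      = 1.696 * 10^(22.3 / 20)
      = 1.696 * 13.031668
      = 22.1017 V

22.1017 V


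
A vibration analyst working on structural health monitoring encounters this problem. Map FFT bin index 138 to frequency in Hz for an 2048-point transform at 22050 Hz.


Frequency of DFT bin k:
f_k = k * fs / N
    = 138 * 22050 / 2048
    = 3042900 / 2048
    = 1485.791 Hz

1485.791 Hz


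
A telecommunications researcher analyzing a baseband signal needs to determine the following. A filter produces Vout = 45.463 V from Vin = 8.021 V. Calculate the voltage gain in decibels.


Voltage gain in dB:
G = 20 * log10(Vout / Vin)
  = 20 * log10(45.463 / 8.021)
  = 20 * log10(5.667997)
  = 20 * 0.75343
  = 15.07 dB

15.07 dB


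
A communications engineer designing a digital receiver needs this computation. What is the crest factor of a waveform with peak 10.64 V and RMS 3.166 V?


Crest factor is the ratio of peak to RMS:
CF = V_peak / V_rms
   = 10.64 / 3.166
   = 3.3607

3.3607


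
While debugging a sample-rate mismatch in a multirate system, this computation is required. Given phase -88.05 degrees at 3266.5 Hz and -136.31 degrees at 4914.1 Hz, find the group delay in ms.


Group delay from phase difference:
tau = -d(phi)/d(omega)
d(phi) = -48.26 deg = -0.842296 rad
d(omega) = 2*pi*(4914.1 - 3266.5) = 10352.1761 rad/s
tau = -(-0.842296) / 10352.1761
    = 0.0814 ms

0.0814 ms


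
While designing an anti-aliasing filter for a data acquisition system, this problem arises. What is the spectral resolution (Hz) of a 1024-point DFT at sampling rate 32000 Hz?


DFT frequency resolution:
df = fs / N
   = 32000 / 1024
   = 31.25 Hz

31.25 Hz


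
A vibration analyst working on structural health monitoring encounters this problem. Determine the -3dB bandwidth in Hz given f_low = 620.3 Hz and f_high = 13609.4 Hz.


Bandwidth is the difference of -3dB frequencies:
BW = f_high - f_low
   = 13609.4 - 620.3
   = 12989.1 Hz

12989.1 Hz


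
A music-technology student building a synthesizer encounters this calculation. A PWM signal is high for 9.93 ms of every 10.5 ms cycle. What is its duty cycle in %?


Duty cycle as a percentage:
DC = (t_on / T) * 100
   = (9.93 / 10.5) * 100
   = 0.945714 * 100
   = 94.57 %

94.57 %


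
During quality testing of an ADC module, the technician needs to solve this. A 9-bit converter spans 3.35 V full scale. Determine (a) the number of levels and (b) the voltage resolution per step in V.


Step 1 — number of quantization levels:
L = 2^N = 2^9 = 512

Step 2 — LSB step size:
delta = Vfs / L
      = 3.35 / 512
      = 0.00654297 V

Levels = 512; step size = 0.00654297 V


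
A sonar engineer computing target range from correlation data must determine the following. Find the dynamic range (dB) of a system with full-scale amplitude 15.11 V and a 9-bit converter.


Dynamic range from full-scale to LSB:
V_min = V_max / 2^bits = 15.11 / 2^9
DR = 20 * log10(V_max / V_min)
   = 20 * log10(2^9)
   = 20 * 9 * log10(2)
   = 54.19 dB

54.19 dB


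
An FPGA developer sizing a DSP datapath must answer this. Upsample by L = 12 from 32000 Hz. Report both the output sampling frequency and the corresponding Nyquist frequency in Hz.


Step 1 — output sample rate after interpolation by L:
fs_out = L * fs_in = 12 * 32000 = 384000 Hz

Step 2 — Nyquist frequency of the output stream:
f_Nyq = fs_out / 2 = 384000 / 2 = 192000.0 Hz

fs_out = 384000 Hz; f_Nyquist = 192000.0 Hz


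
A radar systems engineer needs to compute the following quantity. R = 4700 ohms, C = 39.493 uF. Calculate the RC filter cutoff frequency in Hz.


Cutoff frequency of a first-order RC filter:
fc = 1 / (2 * pi * R * C)
C = 39.493 uF = 3.9493e-05 F
fc = 1 / (2 * pi * 4700 * 3.9493e-05)
   = 1 / 1.1662666354813
   = 0.857437 Hz

0.857437 Hz


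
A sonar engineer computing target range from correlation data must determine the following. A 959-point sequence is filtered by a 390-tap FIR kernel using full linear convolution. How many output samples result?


Linear convolution output length:
L = N + M - 1
  = 959 + 390 - 1
  = 1348 samples

1348


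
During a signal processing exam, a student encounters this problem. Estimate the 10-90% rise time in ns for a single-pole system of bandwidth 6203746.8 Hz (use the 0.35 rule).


Rise time from bandwidth relationship:
tr = 0.35 / BW
   = 0.35 / 6203746.8
   = 5.641751852e-08 s
   = 56.4175 ns

56.4175 ns


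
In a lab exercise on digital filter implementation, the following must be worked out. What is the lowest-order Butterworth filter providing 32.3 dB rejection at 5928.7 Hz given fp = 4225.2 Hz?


Butterworth filter order formula:
n = log10(10^(A/10) - 1) / (2 * log10(f_stop/f_pass))
10^(32.3/10) - 1 = 1697.2437
f_stop/f_pass = 5928.7 / 4225.2 = 1.4032
n = 10.9771 -> ceil = 11

11


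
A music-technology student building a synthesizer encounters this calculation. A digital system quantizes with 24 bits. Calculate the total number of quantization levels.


Number of quantization levels = 2^N
= 2^24
= 16777216

16777216


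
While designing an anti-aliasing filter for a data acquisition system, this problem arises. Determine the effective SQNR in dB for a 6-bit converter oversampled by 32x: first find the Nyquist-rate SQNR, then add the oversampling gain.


Step 1 — baseline SQNR at Nyquist:
SQNR_base = 6.02*N + 1.76
          = 6.02*6 + 1.76
          = 37.88 dB

Step 2 — oversampling processing gain:
G = 10*log10(OSR) = 10*log10(32) = 15.05 dB

Step 3 — total:
SQNR_total = 37.88 + 15.05 = 52.93 dB

Base SQNR = 37.88 dB; oversampled SQNR = 52.93 dB


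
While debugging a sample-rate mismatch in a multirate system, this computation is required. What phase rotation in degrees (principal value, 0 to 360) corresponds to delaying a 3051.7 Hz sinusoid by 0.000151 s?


Phase shift from frequency and time delay:
phi = 360 * f * t_delay
    = 360 * 3051.7 * 0.000151
    = 165.89 degrees
    mod 360 = 165.89 degrees

165.89 degrees


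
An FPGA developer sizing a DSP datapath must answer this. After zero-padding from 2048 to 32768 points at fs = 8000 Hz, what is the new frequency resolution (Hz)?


Frequency resolution after zero-padding:
N_padded = 2048 * 16 = 32768
df = fs / N_padded
   = 8000 / 32768
   = 0.2441 Hz

0.2441 Hz


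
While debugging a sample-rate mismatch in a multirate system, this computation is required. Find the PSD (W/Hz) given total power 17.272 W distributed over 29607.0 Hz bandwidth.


Power spectral density:
PSD = P / BW
    = 17.272 / 29607.0
    = 0.00058338 W/Hz

0.00058338 W/Hz


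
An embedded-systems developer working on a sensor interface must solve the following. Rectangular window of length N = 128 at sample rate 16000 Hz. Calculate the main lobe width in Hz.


Main lobe width for a rectangular window:
Width = 2 * fs / N
      = 2 * 16000 / 128
      = 32000 / 128
      = 250.0 Hz

250.0 Hz


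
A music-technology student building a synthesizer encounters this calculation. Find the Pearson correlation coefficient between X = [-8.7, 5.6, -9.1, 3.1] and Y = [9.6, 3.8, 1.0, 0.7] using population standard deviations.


Pearson correlation coefficient (population):
r = cov(X,Y) / (std(X) * std(Y))
Mean X = -2.275, Mean Y = 3.775
Cov(X,Y) = -8.704375
Std(X) = 6.685198, Std(Y) = 3.573776
r = -0.3643

-0.3643


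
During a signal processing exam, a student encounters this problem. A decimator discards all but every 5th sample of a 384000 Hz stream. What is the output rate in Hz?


Decimation reduces the sample rate:
fs_out = fs_in / M
       = 384000 / 5
       = 76800.0 Hz

76800.0 Hz


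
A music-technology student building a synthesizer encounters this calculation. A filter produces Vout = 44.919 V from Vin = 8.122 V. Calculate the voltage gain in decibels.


Voltage gain in dB:
G = 20 * log10(Vout / Vin)
  = 20 * log10(44.919 / 8.122)
  = 20 * log10(5.530534)
  = 20 * 0.742767
  = 14.86 dB

14.86 dB


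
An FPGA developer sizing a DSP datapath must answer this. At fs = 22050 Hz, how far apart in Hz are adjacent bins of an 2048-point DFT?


DFT frequency resolution:
df = fs / N
   = 22050 / 2048
   = 10.7666 Hz

10.7666 Hz


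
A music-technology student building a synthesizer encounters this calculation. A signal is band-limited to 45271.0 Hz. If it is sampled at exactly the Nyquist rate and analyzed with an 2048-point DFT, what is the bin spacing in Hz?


Step 1 — Nyquist sampling rate:
fs = 2 * fmax = 2 * 45271.0 = 90542.0 Hz

Step 2 — DFT bin spacing:
df = fs / N = 90542.0 / 2048 = 44.21 Hz

44.21 Hz


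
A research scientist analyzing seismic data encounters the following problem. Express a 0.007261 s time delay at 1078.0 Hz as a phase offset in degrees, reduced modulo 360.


Phase shift from frequency and time delay:
phi = 360 * f * t_delay
    = 360 * 1078.0 * 0.007261
    = 2817.85 degrees
    mod 360 = 297.85 degrees

297.85 degrees


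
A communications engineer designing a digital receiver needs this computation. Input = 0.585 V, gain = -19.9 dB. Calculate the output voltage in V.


Output voltage from dB gain:
V_out = V_in * 10^(gain_dB / 20)
      = 0.585 * 10^(-19.9 / 20)
      = 0.585 * 0.101158
      = 0.0592 V

0.0592 V


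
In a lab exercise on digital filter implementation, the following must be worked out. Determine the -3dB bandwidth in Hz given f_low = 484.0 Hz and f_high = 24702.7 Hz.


Bandwidth is the difference of -3dB frequencies:
BW = f_high - f_low
   = 24702.7 - 484.0
   = 24218.7 Hz

24218.7 Hz


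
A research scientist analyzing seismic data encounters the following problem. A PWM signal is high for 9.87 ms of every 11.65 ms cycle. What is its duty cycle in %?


Duty cycle as a percentage:
DC = (t_on / T) * 100
   = (9.87 / 11.65) * 100
   = 0.84721 * 100
   = 84.72 %

84.72 %


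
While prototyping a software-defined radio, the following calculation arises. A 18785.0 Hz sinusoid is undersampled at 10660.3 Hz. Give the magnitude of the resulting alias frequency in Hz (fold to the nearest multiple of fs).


Compute the nearest integer multiple of fs to the signal:
n = round(18785.0 / 10660.3) = 2
f_alias = |18785.0 - 2 * 10660.3|
        = |18785.0 - 21320.6|
        = 2535.6 Hz

2535.6


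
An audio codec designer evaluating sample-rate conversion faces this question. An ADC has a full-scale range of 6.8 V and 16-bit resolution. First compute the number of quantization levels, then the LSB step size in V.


Step 1 — number of quantization levels:
L = 2^N = 2^16 = 65536

Step 2 — LSB step size:
delta = Vfs / L
      = 6.8 / 65536
      = 0.00010376 V

Levels = 65536; step size = 0.00010376 V


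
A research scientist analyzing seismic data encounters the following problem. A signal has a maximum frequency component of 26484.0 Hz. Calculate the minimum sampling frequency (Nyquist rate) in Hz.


The Nyquist rate is twice the maximum frequency component.
fs_min = 2 * fmax
      = 2 * 26484.0
      = 52968.0 Hz

52968.0


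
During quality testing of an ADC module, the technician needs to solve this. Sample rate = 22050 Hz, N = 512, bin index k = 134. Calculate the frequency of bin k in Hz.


Frequency of DFT bin k:
f_k = k * fs / N
    = 134 * 22050 / 512
    = 2954700 / 512
    = 5770.898 Hz

5770.898 Hz


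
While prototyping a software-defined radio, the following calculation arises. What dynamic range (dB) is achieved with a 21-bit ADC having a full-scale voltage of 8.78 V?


Dynamic range from full-scale to LSB:
V_min = V_max / 2^bits = 8.78 / 2^21
DR = 20 * log10(V_max / V_min)
   = 20 * log10(2^21)
   = 20 * 21 * log10(2)
   = 126.43 dB

126.43 dB


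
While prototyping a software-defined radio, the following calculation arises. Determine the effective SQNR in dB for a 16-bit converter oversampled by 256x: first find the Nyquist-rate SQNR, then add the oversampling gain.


Step 1 — baseline SQNR at Nyquist:
SQNR_base = 6.02*N + 1.76
          = 6.02*16 + 1.76
          = 98.08 dB

Step 2 — oversampling processing gain:
G = 10*log10(OSR) = 10*log10(256) = 24.08 dB

Step 3 — total:
SQNR_total = 98.08 + 24.08 = 122.16 dB

Base SQNR = 98.08 dB; oversampled SQNR = 122.16 dB


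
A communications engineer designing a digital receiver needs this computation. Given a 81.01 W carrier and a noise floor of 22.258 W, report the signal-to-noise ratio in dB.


SNR in decibels:
SNR = 10 * log10(Ps / Pn)
    = 10 * log10(81.01 / 22.258)
    = 10 * log10(3.6396)
    = 10 * 0.5611
    = 5.61 dB

5.61 dB


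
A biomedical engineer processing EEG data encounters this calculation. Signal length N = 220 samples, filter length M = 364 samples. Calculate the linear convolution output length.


Linear convolution output length:
L = N + M - 1
  = 220 + 364 - 1
  = 583 samples

583


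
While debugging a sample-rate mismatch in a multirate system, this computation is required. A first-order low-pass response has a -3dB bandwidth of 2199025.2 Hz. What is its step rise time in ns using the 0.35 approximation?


Rise time from bandwidth relationship:
tr = 0.35 / BW
   = 0.35 / 2199025.2
   = 1.591614321e-07 s
   = 159.1614 ns

159.1614 ns


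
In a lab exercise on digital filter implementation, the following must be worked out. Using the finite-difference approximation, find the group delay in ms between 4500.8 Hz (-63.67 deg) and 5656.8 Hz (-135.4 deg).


Group delay from phase difference:
tau = -d(phi)/d(omega)
d(phi) = -71.73 deg = -1.251925 rad
d(omega) = 2*pi*(5656.8 - 4500.8) = 7263.3622 rad/s
tau = -(-1.251925) / 7263.3622
    = 0.1724 ms

0.1724 ms


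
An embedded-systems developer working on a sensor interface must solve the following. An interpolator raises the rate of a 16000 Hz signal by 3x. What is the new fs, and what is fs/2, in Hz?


Step 1 — output sample rate after interpolation by L:
fs_out = L * fs_in = 3 * 16000 = 48000 Hz

Step 2 — Nyquist frequency of the output stream:
f_Nyq = fs_out / 2 = 48000 / 2 = 24000.0 Hz

fs_out = 48000 Hz; f_Nyquist = 24000.0 Hz


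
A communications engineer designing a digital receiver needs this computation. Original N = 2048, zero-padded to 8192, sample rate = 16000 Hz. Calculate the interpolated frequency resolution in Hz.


Frequency resolution after zero-padding:
N_padded = 2048 * 4 = 8192
df = fs / N_padded
   = 16000 / 8192
   = 1.9531 Hz

1.9531 Hz


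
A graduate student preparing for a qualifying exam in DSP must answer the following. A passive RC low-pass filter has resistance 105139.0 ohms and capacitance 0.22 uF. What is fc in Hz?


Cutoff frequency of a first-order RC filter:
fc = 1 / (2 * pi * R * C)
C = 0.22 uF = 2.2e-07 F
fc = 1 / (2 * pi * 105139.0 * 2.2e-07)
   = 1 / 0.14533372040254
   = 6.880716 Hz

6.880716 Hz
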